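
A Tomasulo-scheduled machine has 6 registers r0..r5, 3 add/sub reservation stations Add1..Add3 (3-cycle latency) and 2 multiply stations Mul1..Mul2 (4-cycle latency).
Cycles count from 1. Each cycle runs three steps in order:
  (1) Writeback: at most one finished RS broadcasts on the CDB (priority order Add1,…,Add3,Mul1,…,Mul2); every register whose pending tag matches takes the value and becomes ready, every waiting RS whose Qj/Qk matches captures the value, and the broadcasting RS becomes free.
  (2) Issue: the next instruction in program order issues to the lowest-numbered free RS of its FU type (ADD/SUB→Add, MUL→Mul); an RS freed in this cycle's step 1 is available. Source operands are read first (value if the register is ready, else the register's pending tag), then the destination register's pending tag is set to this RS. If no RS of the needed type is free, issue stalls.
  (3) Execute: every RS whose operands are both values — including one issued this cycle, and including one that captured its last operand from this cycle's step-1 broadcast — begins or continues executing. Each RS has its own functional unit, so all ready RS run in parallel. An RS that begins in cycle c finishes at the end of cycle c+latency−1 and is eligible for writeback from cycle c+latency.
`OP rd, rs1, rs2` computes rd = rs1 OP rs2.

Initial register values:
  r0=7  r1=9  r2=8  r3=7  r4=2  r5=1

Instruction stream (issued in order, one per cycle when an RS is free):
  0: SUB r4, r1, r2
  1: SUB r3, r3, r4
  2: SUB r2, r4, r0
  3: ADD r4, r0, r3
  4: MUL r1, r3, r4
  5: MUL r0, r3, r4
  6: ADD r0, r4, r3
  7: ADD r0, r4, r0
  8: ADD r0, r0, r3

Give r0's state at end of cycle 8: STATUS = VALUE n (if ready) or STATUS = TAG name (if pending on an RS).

STATUS = TAG Add3

c1: issue SUB r4<-Add1 | r0:7,r1:9,r2:8,r3:7,r4:Add1,r5:1
c2: issue SUB r3<-Add2 | r0:7,r1:9,r2:8,r3:Add2,r4:Add1,r5:1
c3: issue SUB r2<-Add3 | r0:7,r1:9,r2:Add3,r3:Add2,r4:Add1,r5:1
c4: CDB Add1=1; issue ADD r4<-Add1 | r0:7,r1:9,r2:Add3,r3:Add2,r4:Add1,r5:1
c5: issue MUL r1<-Mul1 | r0:7,r1:Mul1,r2:Add3,r3:Add2,r4:Add1,r5:1
c6: issue MUL r0<-Mul2 | r0:Mul2,r1:Mul1,r2:Add3,r3:Add2,r4:Add1,r5:1
c7: CDB Add2=6; issue ADD r0<-Add2 | r0:Add2,r1:Mul1,r2:Add3,r3:6,r4:Add1,r5:1
c8: CDB Add3=-6; issue ADD r0<-Add3 | r0:Add3,r1:Mul1,r2:-6,r3:6,r4:Add1,r5:1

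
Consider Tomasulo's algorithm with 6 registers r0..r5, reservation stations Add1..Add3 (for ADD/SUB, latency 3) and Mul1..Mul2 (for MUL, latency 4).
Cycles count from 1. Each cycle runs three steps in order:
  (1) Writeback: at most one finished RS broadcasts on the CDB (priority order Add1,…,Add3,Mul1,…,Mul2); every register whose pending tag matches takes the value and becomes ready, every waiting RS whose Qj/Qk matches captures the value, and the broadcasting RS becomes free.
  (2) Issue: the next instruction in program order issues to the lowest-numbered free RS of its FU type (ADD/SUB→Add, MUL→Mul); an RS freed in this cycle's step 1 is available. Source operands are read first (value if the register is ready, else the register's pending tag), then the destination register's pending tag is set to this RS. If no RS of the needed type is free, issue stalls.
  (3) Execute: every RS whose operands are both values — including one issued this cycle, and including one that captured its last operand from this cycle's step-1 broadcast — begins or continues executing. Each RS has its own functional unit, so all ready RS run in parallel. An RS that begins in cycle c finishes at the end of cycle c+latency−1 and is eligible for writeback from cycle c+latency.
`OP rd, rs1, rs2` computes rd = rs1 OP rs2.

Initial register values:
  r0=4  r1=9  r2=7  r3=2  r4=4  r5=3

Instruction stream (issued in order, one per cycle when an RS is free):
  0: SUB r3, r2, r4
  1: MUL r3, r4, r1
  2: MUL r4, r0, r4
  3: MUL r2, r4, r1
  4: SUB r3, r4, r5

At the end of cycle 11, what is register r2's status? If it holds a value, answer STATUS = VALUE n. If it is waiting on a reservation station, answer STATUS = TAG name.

STATUS = VALUE 144

cycle 1: issue SUB r3<-Add1 // r0:4,r1:9,r2:7,r3:Add1,r4:4,r5:3
cycle 2: issue MUL r3<-Mul1 // r0:4,r1:9,r2:7,r3:Mul1,r4:4,r5:3
cycle 3: issue MUL r4<-Mul2 // r0:4,r1:9,r2:7,r3:Mul1,r4:Mul2,r5:3
cycle 4: CDB Add1=3; stall // r0:4,r1:9,r2:7,r3:Mul1,r4:Mul2,r5:3
cycle 5: stall // r0:4,r1:9,r2:7,r3:Mul1,r4:Mul2,r5:3
cycle 6: CDB Mul1=36; issue MUL r2<-Mul1 // r0:4,r1:9,r2:Mul1,r3:36,r4:Mul2,r5:3
cycle 7: CDB Mul2=16; issue SUB r3<-Add1 // r0:4,r1:9,r2:Mul1,r3:Add1,r4:16,r5:3
cycle 8: - // r0:4,r1:9,r2:Mul1,r3:Add1,r4:16,r5:3
cycle 9: - // r0:4,r1:9,r2:Mul1,r3:Add1,r4:16,r5:3
cycle 10: CDB Add1=13 // r0:4,r1:9,r2:Mul1,r3:13,r4:16,r5:3
cycle 11: CDB Mul1=144 // r0:4,r1:9,r2:144,r3:13,r4:16,r5:3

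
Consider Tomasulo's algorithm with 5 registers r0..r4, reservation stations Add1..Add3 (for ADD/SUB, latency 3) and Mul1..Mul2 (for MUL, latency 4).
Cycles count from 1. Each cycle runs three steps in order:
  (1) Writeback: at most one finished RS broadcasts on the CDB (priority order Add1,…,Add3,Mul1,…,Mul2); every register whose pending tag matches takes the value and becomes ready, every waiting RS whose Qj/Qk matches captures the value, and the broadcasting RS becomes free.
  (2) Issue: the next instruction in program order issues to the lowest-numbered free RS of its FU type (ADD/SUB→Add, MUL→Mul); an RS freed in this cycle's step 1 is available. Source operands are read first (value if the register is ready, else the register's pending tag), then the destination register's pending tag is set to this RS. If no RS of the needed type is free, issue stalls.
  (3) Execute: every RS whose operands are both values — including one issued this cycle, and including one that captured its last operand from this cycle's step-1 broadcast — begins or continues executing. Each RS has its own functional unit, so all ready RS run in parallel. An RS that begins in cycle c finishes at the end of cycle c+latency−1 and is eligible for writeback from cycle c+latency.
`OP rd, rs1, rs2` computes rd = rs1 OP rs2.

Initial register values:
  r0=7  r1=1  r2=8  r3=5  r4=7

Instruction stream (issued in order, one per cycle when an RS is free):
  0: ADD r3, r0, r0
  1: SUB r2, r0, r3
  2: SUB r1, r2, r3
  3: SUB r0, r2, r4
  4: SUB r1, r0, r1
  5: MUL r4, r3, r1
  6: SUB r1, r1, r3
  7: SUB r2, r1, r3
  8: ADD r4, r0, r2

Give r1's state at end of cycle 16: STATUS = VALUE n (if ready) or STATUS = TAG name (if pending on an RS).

  c1: issue ADD r3<-Add1  regs: r0:7,r1:1,r2:8,r3:Add1,r4:7
  c2: issue SUB r2<-Add2  regs: r0:7,r1:1,r2:Add2,r3:Add1,r4:7
  c3: issue SUB r1<-Add3  regs: r0:7,r1:Add3,r2:Add2,r3:Add1,r4:7
  c4: CDB Add1=14; issue SUB r0<-Add1  regs: r0:Add1,r1:Add3,r2:Add2,r3:14,r4:7
  c5: stall  regs: r0:Add1,r1:Add3,r2:Add2,r3:14,r4:7
  c6: stall  regs: r0:Add1,r1:Add3,r2:Add2,r3:14,r4:7
  c7: CDB Add2=-7; issue SUB r1<-Add2  regs: r0:Add1,r1:Add2,r2:-7,r3:14,r4:7
  c8: issue MUL r4<-Mul1  regs: r0:Add1,r1:Add2,r2:-7,r3:14,r4:Mul1
  c9: stall  regs: r0:Add1,r1:Add2,r2:-7,r3:14,r4:Mul1
  c10: CDB Add1=-14; issue SUB r1<-Add1  regs: r0:-14,r1:Add1,r2:-7,r3:14,r4:Mul1
  c11: CDB Add3=-21; issue SUB r2<-Add3  regs: r0:-14,r1:Add1,r2:Add3,r3:14,r4:Mul1
  c12: stall  regs: r0:-14,r1:Add1,r2:Add3,r3:14,r4:Mul1
  c13: stall  regs: r0:-14,r1:Add1,r2:Add3,r3:14,r4:Mul1
  c14: CDB Add2=7; issue ADD r4<-Add2  regs: r0:-14,r1:Add1,r2:Add3,r3:14,r4:Add2
  c15: -  regs: r0:-14,r1:Add1,r2:Add3,r3:14,r4:Add2
  c16: -  regs: r0:-14,r1:Add1,r2:Add3,r3:14,r4:Add2

STATUS = TAG Add1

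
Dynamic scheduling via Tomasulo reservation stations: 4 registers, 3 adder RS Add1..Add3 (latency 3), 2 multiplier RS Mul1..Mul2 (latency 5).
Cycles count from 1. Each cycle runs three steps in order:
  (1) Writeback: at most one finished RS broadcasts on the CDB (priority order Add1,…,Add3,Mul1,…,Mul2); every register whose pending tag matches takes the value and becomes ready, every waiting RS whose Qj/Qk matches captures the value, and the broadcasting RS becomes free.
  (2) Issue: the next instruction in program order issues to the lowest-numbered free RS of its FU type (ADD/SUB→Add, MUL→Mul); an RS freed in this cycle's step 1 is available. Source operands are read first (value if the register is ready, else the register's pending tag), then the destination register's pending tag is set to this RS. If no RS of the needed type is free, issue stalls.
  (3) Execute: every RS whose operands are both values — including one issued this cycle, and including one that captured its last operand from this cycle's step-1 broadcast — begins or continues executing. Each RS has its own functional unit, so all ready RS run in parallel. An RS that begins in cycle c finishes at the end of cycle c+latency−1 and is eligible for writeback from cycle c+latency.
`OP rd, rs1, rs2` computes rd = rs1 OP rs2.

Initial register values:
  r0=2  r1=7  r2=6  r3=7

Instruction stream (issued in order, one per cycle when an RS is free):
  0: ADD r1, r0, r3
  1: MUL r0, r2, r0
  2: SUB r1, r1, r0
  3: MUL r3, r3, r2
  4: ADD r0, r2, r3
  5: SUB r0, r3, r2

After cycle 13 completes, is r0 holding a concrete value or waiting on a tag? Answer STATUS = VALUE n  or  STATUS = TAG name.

STATUS = VALUE 36

  c1: issue ADD r1<-Add1  regs: r0:2,r1:Add1,r2:6,r3:7
  c2: issue MUL r0<-Mul1  regs: r0:Mul1,r1:Add1,r2:6,r3:7
  c3: issue SUB r1<-Add2  regs: r0:Mul1,r1:Add2,r2:6,r3:7
  c4: CDB Add1=9; issue MUL r3<-Mul2  regs: r0:Mul1,r1:Add2,r2:6,r3:Mul2
  c5: issue ADD r0<-Add1  regs: r0:Add1,r1:Add2,r2:6,r3:Mul2
  c6: issue SUB r0<-Add3  regs: r0:Add3,r1:Add2,r2:6,r3:Mul2
  c7: CDB Mul1=12  regs: r0:Add3,r1:Add2,r2:6,r3:Mul2
  c8: -  regs: r0:Add3,r1:Add2,r2:6,r3:Mul2
  c9: CDB Mul2=42  regs: r0:Add3,r1:Add2,r2:6,r3:42
  c10: CDB Add2=-3  regs: r0:Add3,r1:-3,r2:6,r3:42
  c11: -  regs: r0:Add3,r1:-3,r2:6,r3:42
  c12: CDB Add1=48  regs: r0:Add3,r1:-3,r2:6,r3:42
  c13: CDB Add3=36  regs: r0:36,r1:-3,r2:6,r3:42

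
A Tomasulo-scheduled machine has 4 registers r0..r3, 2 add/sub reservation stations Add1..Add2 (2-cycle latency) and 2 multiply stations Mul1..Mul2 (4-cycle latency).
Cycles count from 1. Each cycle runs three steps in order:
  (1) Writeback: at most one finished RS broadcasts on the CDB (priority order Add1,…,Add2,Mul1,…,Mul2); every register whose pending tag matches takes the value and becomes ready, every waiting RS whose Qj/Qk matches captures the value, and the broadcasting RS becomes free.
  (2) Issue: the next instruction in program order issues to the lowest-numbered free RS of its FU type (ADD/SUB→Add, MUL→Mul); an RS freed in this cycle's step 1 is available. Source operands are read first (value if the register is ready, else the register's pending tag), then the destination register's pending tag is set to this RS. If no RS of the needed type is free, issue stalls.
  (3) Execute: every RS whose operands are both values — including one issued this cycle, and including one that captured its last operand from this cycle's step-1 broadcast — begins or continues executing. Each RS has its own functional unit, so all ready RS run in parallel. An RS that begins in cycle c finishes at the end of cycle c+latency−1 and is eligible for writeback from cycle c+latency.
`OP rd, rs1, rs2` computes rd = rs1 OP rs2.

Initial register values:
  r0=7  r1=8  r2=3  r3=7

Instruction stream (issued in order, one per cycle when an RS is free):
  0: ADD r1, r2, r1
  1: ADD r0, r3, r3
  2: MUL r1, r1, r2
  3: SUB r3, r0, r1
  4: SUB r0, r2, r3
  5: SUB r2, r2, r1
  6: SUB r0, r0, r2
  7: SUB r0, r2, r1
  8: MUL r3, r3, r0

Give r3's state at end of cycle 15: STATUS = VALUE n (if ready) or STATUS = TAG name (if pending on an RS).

cycle 1: issue ADD r1<-Add1 // r0:7,r1:Add1,r2:3,r3:7
cycle 2: issue ADD r0<-Add2 // r0:Add2,r1:Add1,r2:3,r3:7
cycle 3: CDB Add1=11; issue MUL r1<-Mul1 // r0:Add2,r1:Mul1,r2:3,r3:7
cycle 4: CDB Add2=14; issue SUB r3<-Add1 // r0:14,r1:Mul1,r2:3,r3:Add1
cycle 5: issue SUB r0<-Add2 // r0:Add2,r1:Mul1,r2:3,r3:Add1
cycle 6: stall // r0:Add2,r1:Mul1,r2:3,r3:Add1
cycle 7: CDB Mul1=33; stall // r0:Add2,r1:33,r2:3,r3:Add1
cycle 8: stall // r0:Add2,r1:33,r2:3,r3:Add1
cycle 9: CDB Add1=-19; issue SUB r2<-Add1 // r0:Add2,r1:33,r2:Add1,r3:-19
cycle 10: stall // r0:Add2,r1:33,r2:Add1,r3:-19
cycle 11: CDB Add1=-30; issue SUB r0<-Add1 // r0:Add1,r1:33,r2:-30,r3:-19
cycle 12: CDB Add2=22; issue SUB r0<-Add2 // r0:Add2,r1:33,r2:-30,r3:-19
cycle 13: issue MUL r3<-Mul1 // r0:Add2,r1:33,r2:-30,r3:Mul1
cycle 14: CDB Add1=52 // r0:Add2,r1:33,r2:-30,r3:Mul1
cycle 15: CDB Add2=-63 // r0:-63,r1:33,r2:-30,r3:Mul1

STATUS = TAG Mul1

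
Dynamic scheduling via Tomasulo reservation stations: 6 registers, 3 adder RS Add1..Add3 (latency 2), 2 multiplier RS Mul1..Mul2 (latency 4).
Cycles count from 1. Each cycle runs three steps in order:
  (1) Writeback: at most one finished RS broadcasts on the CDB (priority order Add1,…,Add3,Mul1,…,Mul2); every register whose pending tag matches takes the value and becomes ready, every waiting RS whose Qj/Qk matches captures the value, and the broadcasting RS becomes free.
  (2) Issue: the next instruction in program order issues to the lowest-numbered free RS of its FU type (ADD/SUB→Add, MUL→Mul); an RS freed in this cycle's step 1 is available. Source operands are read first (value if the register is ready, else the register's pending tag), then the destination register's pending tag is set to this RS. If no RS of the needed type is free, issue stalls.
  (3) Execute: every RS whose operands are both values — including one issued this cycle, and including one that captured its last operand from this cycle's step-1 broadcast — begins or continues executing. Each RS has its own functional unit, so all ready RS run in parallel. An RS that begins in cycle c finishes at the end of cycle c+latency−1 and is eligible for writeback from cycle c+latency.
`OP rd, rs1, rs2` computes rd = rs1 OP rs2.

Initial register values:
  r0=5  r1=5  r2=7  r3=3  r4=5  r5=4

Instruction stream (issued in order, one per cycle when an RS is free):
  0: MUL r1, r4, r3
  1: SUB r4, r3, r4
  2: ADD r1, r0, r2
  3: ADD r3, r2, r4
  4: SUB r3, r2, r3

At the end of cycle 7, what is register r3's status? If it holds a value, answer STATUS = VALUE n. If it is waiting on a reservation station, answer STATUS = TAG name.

cycle 1: issue MUL r1<-Mul1 // r0:5,r1:Mul1,r2:7,r3:3,r4:5,r5:4
cycle 2: issue SUB r4<-Add1 // r0:5,r1:Mul1,r2:7,r3:3,r4:Add1,r5:4
cycle 3: issue ADD r1<-Add2 // r0:5,r1:Add2,r2:7,r3:3,r4:Add1,r5:4
cycle 4: CDB Add1=-2; issue ADD r3<-Add1 // r0:5,r1:Add2,r2:7,r3:Add1,r4:-2,r5:4
cycle 5: CDB Add2=12; issue SUB r3<-Add2 // r0:5,r1:12,r2:7,r3:Add2,r4:-2,r5:4
cycle 6: CDB Add1=5 // r0:5,r1:12,r2:7,r3:Add2,r4:-2,r5:4
cycle 7: CDB Mul1=15 // r0:5,r1:12,r2:7,r3:Add2,r4:-2,r5:4

STATUS = TAG Add2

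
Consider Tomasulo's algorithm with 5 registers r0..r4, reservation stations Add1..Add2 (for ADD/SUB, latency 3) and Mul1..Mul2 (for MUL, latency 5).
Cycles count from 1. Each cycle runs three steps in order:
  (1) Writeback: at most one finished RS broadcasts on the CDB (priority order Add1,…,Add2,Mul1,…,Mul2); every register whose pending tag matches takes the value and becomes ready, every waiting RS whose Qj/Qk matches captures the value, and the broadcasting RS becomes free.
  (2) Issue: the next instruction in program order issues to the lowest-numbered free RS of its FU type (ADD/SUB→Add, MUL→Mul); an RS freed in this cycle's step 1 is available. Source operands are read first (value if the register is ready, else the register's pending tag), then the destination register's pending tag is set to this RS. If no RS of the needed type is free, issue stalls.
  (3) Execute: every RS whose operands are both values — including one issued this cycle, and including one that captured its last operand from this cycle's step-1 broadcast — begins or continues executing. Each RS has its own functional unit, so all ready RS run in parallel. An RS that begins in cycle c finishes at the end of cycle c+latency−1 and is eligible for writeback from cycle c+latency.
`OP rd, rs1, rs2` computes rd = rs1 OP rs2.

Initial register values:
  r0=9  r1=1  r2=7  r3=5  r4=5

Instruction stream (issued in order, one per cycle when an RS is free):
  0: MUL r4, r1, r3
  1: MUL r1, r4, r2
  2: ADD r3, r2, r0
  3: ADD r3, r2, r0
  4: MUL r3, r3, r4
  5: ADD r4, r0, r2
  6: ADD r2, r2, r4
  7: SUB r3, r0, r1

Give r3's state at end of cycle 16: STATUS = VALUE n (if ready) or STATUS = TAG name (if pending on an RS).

cycle 1: issue MUL r4<-Mul1 // r0:9,r1:1,r2:7,r3:5,r4:Mul1
cycle 2: issue MUL r1<-Mul2 // r0:9,r1:Mul2,r2:7,r3:5,r4:Mul1
cycle 3: issue ADD r3<-Add1 // r0:9,r1:Mul2,r2:7,r3:Add1,r4:Mul1
cycle 4: issue ADD r3<-Add2 // r0:9,r1:Mul2,r2:7,r3:Add2,r4:Mul1
cycle 5: stall // r0:9,r1:Mul2,r2:7,r3:Add2,r4:Mul1
cycle 6: CDB Add1=16; stall // r0:9,r1:Mul2,r2:7,r3:Add2,r4:Mul1
cycle 7: CDB Add2=16; stall // r0:9,r1:Mul2,r2:7,r3:16,r4:Mul1
cycle 8: CDB Mul1=5; issue MUL r3<-Mul1 // r0:9,r1:Mul2,r2:7,r3:Mul1,r4:5
cycle 9: issue ADD r4<-Add1 // r0:9,r1:Mul2,r2:7,r3:Mul1,r4:Add1
cycle 10: issue ADD r2<-Add2 // r0:9,r1:Mul2,r2:Add2,r3:Mul1,r4:Add1
cycle 11: stall // r0:9,r1:Mul2,r2:Add2,r3:Mul1,r4:Add1
cycle 12: CDB Add1=16; issue SUB r3<-Add1 // r0:9,r1:Mul2,r2:Add2,r3:Add1,r4:16
cycle 13: CDB Mul1=80 // r0:9,r1:Mul2,r2:Add2,r3:Add1,r4:16
cycle 14: CDB Mul2=35 // r0:9,r1:35,r2:Add2,r3:Add1,r4:16
cycle 15: CDB Add2=23 // r0:9,r1:35,r2:23,r3:Add1,r4:16
cycle 16: - // r0:9,r1:35,r2:23,r3:Add1,r4:16

STATUS = TAG Add1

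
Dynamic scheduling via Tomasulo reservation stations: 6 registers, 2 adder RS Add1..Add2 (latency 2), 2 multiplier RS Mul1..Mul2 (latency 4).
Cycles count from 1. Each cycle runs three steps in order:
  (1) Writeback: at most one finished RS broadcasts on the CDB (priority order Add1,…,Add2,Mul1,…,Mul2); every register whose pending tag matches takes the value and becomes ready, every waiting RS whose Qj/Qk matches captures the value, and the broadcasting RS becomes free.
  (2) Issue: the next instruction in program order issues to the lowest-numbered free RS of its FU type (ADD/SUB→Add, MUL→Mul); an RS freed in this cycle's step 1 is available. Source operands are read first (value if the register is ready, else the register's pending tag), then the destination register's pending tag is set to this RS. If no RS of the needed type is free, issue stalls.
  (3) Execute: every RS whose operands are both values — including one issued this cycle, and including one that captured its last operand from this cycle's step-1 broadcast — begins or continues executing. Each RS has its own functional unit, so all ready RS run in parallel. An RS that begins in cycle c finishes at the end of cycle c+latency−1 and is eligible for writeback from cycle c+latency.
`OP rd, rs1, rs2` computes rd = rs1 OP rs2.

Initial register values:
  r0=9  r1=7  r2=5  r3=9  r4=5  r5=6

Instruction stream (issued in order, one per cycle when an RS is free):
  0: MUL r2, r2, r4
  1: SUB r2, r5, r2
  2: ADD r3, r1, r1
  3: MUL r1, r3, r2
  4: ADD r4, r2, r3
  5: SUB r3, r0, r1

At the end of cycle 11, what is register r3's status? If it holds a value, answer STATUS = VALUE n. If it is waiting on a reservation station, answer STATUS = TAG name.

cycle 1: issue MUL r2<-Mul1 // r0:9,r1:7,r2:Mul1,r3:9,r4:5,r5:6
cycle 2: issue SUB r2<-Add1 // r0:9,r1:7,r2:Add1,r3:9,r4:5,r5:6
cycle 3: issue ADD r3<-Add2 // r0:9,r1:7,r2:Add1,r3:Add2,r4:5,r5:6
cycle 4: issue MUL r1<-Mul2 // r0:9,r1:Mul2,r2:Add1,r3:Add2,r4:5,r5:6
cycle 5: CDB Add2=14; issue ADD r4<-Add2 // r0:9,r1:Mul2,r2:Add1,r3:14,r4:Add2,r5:6
cycle 6: CDB Mul1=25; stall // r0:9,r1:Mul2,r2:Add1,r3:14,r4:Add2,r5:6
cycle 7: stall // r0:9,r1:Mul2,r2:Add1,r3:14,r4:Add2,r5:6
cycle 8: CDB Add1=-19; issue SUB r3<-Add1 // r0:9,r1:Mul2,r2:-19,r3:Add1,r4:Add2,r5:6
cycle 9: - // r0:9,r1:Mul2,r2:-19,r3:Add1,r4:Add2,r5:6
cycle 10: CDB Add2=-5 // r0:9,r1:Mul2,r2:-19,r3:Add1,r4:-5,r5:6
cycle 11: - // r0:9,r1:Mul2,r2:-19,r3:Add1,r4:-5,r5:6

STATUS = TAG Add1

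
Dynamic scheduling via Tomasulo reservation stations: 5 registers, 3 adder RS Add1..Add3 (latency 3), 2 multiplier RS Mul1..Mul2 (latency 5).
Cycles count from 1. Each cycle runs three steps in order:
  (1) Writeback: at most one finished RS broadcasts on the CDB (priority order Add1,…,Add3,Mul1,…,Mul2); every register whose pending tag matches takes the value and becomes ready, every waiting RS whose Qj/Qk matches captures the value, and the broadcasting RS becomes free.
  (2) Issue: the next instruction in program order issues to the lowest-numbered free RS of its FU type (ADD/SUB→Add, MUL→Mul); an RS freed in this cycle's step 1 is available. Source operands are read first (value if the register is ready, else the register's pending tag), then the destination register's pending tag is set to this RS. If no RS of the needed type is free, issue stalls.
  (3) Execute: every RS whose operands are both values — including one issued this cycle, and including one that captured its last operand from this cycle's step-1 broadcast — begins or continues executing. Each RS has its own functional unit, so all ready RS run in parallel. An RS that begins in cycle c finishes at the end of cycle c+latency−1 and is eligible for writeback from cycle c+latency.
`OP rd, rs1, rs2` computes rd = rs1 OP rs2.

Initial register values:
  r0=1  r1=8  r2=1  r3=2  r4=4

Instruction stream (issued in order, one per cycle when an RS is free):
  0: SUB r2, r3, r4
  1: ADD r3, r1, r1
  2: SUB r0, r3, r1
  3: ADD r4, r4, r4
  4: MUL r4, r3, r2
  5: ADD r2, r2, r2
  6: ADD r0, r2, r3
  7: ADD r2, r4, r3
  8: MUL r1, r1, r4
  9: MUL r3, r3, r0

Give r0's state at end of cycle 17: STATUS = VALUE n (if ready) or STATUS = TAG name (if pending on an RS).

c1: issue SUB r2<-Add1 | r0:1,r1:8,r2:Add1,r3:2,r4:4
c2: issue ADD r3<-Add2 | r0:1,r1:8,r2:Add1,r3:Add2,r4:4
c3: issue SUB r0<-Add3 | r0:Add3,r1:8,r2:Add1,r3:Add2,r4:4
c4: CDB Add1=-2; issue ADD r4<-Add1 | r0:Add3,r1:8,r2:-2,r3:Add2,r4:Add1
c5: CDB Add2=16; issue MUL r4<-Mul1 | r0:Add3,r1:8,r2:-2,r3:16,r4:Mul1
c6: issue ADD r2<-Add2 | r0:Add3,r1:8,r2:Add2,r3:16,r4:Mul1
c7: CDB Add1=8; issue ADD r0<-Add1 | r0:Add1,r1:8,r2:Add2,r3:16,r4:Mul1
c8: CDB Add3=8; issue ADD r2<-Add3 | r0:Add1,r1:8,r2:Add3,r3:16,r4:Mul1
c9: CDB Add2=-4; issue MUL r1<-Mul2 | r0:Add1,r1:Mul2,r2:Add3,r3:16,r4:Mul1
c10: CDB Mul1=-32; issue MUL r3<-Mul1 | r0:Add1,r1:Mul2,r2:Add3,r3:Mul1,r4:-32
c11: - | r0:Add1,r1:Mul2,r2:Add3,r3:Mul1,r4:-32
c12: CDB Add1=12 | r0:12,r1:Mul2,r2:Add3,r3:Mul1,r4:-32
c13: CDB Add3=-16 | r0:12,r1:Mul2,r2:-16,r3:Mul1,r4:-32
c14: - | r0:12,r1:Mul2,r2:-16,r3:Mul1,r4:-32
c15: CDB Mul2=-256 | r0:12,r1:-256,r2:-16,r3:Mul1,r4:-32
c16: - | r0:12,r1:-256,r2:-16,r3:Mul1,r4:-32
c17: CDB Mul1=192 | r0:12,r1:-256,r2:-16,r3:192,r4:-32

STATUS = VALUE 12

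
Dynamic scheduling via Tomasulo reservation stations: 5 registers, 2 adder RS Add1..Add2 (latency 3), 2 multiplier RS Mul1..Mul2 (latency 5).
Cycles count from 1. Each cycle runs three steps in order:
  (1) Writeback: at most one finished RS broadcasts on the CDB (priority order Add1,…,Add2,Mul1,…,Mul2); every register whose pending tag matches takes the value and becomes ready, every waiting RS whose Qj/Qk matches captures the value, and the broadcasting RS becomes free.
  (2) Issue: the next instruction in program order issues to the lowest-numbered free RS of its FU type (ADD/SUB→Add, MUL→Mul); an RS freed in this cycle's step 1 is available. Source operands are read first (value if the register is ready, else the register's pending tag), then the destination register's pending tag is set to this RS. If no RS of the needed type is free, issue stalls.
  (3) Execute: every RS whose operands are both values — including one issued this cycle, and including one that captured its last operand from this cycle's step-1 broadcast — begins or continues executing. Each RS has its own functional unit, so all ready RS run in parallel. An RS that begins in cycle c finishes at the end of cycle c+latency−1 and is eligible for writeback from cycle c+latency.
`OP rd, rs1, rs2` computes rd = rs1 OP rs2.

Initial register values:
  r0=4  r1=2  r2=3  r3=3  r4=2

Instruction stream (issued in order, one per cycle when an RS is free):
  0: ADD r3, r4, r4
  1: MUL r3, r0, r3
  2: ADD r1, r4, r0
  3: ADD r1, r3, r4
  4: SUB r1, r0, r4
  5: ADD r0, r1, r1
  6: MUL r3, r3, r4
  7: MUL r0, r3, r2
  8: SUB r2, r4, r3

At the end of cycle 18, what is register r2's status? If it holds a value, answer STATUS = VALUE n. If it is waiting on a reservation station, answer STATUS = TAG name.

  c1: issue ADD r3<-Add1  regs: r0:4,r1:2,r2:3,r3:Add1,r4:2
  c2: issue MUL r3<-Mul1  regs: r0:4,r1:2,r2:3,r3:Mul1,r4:2
  c3: issue ADD r1<-Add2  regs: r0:4,r1:Add2,r2:3,r3:Mul1,r4:2
  c4: CDB Add1=4; issue ADD r1<-Add1  regs: r0:4,r1:Add1,r2:3,r3:Mul1,r4:2
  c5: stall  regs: r0:4,r1:Add1,r2:3,r3:Mul1,r4:2
  c6: CDB Add2=6; issue SUB r1<-Add2  regs: r0:4,r1:Add2,r2:3,r3:Mul1,r4:2
  c7: stall  regs: r0:4,r1:Add2,r2:3,r3:Mul1,r4:2
  c8: stall  regs: r0:4,r1:Add2,r2:3,r3:Mul1,r4:2
  c9: CDB Add2=2; issue ADD r0<-Add2  regs: r0:Add2,r1:2,r2:3,r3:Mul1,r4:2
  c10: CDB Mul1=16; issue MUL r3<-Mul1  regs: r0:Add2,r1:2,r2:3,r3:Mul1,r4:2
  c11: issue MUL r0<-Mul2  regs: r0:Mul2,r1:2,r2:3,r3:Mul1,r4:2
  c12: CDB Add2=4; issue SUB r2<-Add2  regs: r0:Mul2,r1:2,r2:Add2,r3:Mul1,r4:2
  c13: CDB Add1=18  regs: r0:Mul2,r1:2,r2:Add2,r3:Mul1,r4:2
  c14: -  regs: r0:Mul2,r1:2,r2:Add2,r3:Mul1,r4:2
  c15: CDB Mul1=32  regs: r0:Mul2,r1:2,r2:Add2,r3:32,r4:2
  c16: -  regs: r0:Mul2,r1:2,r2:Add2,r3:32,r4:2
  c17: -  regs: r0:Mul2,r1:2,r2:Add2,r3:32,r4:2
  c18: CDB Add2=-30  regs: r0:Mul2,r1:2,r2:-30,r3:32,r4:2

STATUS = VALUE -30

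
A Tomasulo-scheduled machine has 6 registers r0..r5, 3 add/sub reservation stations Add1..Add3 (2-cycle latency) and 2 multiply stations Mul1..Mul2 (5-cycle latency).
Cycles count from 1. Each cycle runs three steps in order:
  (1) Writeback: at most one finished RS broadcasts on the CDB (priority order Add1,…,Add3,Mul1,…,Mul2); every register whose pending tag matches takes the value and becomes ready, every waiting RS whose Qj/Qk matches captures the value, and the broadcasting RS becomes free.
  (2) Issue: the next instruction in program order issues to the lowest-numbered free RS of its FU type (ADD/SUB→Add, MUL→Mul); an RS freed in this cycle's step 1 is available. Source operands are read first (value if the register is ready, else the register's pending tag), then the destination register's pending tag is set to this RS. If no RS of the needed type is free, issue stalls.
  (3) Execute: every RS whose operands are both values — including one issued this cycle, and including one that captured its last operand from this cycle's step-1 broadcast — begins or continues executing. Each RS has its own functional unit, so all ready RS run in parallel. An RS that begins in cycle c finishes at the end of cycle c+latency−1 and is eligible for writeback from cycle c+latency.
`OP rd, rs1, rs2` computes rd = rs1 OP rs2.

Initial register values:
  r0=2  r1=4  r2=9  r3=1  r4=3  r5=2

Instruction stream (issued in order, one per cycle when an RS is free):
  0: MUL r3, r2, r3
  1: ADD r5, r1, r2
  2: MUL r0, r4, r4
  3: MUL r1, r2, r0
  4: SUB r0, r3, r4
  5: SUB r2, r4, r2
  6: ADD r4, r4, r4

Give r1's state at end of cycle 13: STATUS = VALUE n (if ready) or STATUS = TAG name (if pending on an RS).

STATUS = VALUE 81

cycle 1: issue MUL r3<-Mul1 // r0:2,r1:4,r2:9,r3:Mul1,r4:3,r5:2
cycle 2: issue ADD r5<-Add1 // r0:2,r1:4,r2:9,r3:Mul1,r4:3,r5:Add1
cycle 3: issue MUL r0<-Mul2 // r0:Mul2,r1:4,r2:9,r3:Mul1,r4:3,r5:Add1
cycle 4: CDB Add1=13; stall // r0:Mul2,r1:4,r2:9,r3:Mul1,r4:3,r5:13
cycle 5: stall // r0:Mul2,r1:4,r2:9,r3:Mul1,r4:3,r5:13
cycle 6: CDB Mul1=9; issue MUL r1<-Mul1 // r0:Mul2,r1:Mul1,r2:9,r3:9,r4:3,r5:13
cycle 7: issue SUB r0<-Add1 // r0:Add1,r1:Mul1,r2:9,r3:9,r4:3,r5:13
cycle 8: CDB Mul2=9; issue SUB r2<-Add2 // r0:Add1,r1:Mul1,r2:Add2,r3:9,r4:3,r5:13
cycle 9: CDB Add1=6; issue ADD r4<-Add1 // r0:6,r1:Mul1,r2:Add2,r3:9,r4:Add1,r5:13
cycle 10: CDB Add2=-6 // r0:6,r1:Mul1,r2:-6,r3:9,r4:Add1,r5:13
cycle 11: CDB Add1=6 // r0:6,r1:Mul1,r2:-6,r3:9,r4:6,r5:13
cycle 12: - // r0:6,r1:Mul1,r2:-6,r3:9,r4:6,r5:13
cycle 13: CDB Mul1=81 // r0:6,r1:81,r2:-6,r3:9,r4:6,r5:13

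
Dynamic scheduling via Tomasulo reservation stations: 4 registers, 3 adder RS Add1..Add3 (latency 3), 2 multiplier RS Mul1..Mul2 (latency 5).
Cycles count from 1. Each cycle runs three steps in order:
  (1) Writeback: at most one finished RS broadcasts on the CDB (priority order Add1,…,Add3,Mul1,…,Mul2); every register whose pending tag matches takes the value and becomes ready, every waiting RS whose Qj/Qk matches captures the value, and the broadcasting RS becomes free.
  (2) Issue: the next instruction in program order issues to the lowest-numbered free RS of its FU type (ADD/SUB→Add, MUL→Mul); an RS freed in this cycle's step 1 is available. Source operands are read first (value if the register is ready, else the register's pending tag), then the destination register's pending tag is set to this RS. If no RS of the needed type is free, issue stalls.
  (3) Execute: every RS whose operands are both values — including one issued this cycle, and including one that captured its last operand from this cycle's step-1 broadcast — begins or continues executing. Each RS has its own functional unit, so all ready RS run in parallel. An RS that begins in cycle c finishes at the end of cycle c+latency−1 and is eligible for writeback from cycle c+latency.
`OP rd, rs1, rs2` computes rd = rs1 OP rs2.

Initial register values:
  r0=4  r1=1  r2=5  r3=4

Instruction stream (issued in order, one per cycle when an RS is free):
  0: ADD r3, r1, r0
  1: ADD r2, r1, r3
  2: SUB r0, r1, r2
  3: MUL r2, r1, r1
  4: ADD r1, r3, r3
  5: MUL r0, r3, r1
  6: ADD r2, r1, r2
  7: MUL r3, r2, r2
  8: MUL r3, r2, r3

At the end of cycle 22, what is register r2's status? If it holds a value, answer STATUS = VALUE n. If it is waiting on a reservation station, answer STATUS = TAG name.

STATUS = VALUE 11

c1: issue ADD r3<-Add1 | r0:4,r1:1,r2:5,r3:Add1
c2: issue ADD r2<-Add2 | r0:4,r1:1,r2:Add2,r3:Add1
c3: issue SUB r0<-Add3 | r0:Add3,r1:1,r2:Add2,r3:Add1
c4: CDB Add1=5; issue MUL r2<-Mul1 | r0:Add3,r1:1,r2:Mul1,r3:5
c5: issue ADD r1<-Add1 | r0:Add3,r1:Add1,r2:Mul1,r3:5
c6: issue MUL r0<-Mul2 | r0:Mul2,r1:Add1,r2:Mul1,r3:5
c7: CDB Add2=6; issue ADD r2<-Add2 | r0:Mul2,r1:Add1,r2:Add2,r3:5
c8: CDB Add1=10; stall | r0:Mul2,r1:10,r2:Add2,r3:5
c9: CDB Mul1=1; issue MUL r3<-Mul1 | r0:Mul2,r1:10,r2:Add2,r3:Mul1
c10: CDB Add3=-5; stall | r0:Mul2,r1:10,r2:Add2,r3:Mul1
c11: stall | r0:Mul2,r1:10,r2:Add2,r3:Mul1
c12: CDB Add2=11; stall | r0:Mul2,r1:10,r2:11,r3:Mul1
c13: CDB Mul2=50; issue MUL r3<-Mul2 | r0:50,r1:10,r2:11,r3:Mul2
c14: - | r0:50,r1:10,r2:11,r3:Mul2
c15: - | r0:50,r1:10,r2:11,r3:Mul2
c16: - | r0:50,r1:10,r2:11,r3:Mul2
c17: CDB Mul1=121 | r0:50,r1:10,r2:11,r3:Mul2
c18: - | r0:50,r1:10,r2:11,r3:Mul2
c19: - | r0:50,r1:10,r2:11,r3:Mul2
c20: - | r0:50,r1:10,r2:11,r3:Mul2
c21: - | r0:50,r1:10,r2:11,r3:Mul2
c22: CDB Mul2=1331 | r0:50,r1:10,r2:11,r3:1331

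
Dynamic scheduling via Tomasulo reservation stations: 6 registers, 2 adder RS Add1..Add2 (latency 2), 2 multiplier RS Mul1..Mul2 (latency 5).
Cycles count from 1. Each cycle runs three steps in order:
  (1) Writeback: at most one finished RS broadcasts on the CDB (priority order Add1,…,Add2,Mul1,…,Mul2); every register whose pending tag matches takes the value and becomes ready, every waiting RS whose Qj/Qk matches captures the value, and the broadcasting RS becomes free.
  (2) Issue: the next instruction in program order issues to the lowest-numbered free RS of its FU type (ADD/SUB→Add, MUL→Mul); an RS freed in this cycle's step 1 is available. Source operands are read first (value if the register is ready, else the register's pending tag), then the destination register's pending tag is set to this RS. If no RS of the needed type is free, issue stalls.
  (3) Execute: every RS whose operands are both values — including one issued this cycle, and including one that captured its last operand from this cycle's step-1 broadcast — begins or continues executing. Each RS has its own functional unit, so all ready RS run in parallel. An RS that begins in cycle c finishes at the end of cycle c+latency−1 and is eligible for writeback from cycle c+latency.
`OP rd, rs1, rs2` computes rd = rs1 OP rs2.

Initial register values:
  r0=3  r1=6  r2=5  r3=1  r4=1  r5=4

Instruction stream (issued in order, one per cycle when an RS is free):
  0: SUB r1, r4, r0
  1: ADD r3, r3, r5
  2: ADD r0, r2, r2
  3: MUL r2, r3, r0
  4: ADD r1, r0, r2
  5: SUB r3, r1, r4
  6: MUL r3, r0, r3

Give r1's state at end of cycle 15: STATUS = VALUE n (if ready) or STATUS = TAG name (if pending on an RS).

STATUS = VALUE 60

c1: issue SUB r1<-Add1 | r0:3,r1:Add1,r2:5,r3:1,r4:1,r5:4
c2: issue ADD r3<-Add2 | r0:3,r1:Add1,r2:5,r3:Add2,r4:1,r5:4
c3: CDB Add1=-2; issue ADD r0<-Add1 | r0:Add1,r1:-2,r2:5,r3:Add2,r4:1,r5:4
c4: CDB Add2=5; issue MUL r2<-Mul1 | r0:Add1,r1:-2,r2:Mul1,r3:5,r4:1,r5:4
c5: CDB Add1=10; issue ADD r1<-Add1 | r0:10,r1:Add1,r2:Mul1,r3:5,r4:1,r5:4
c6: issue SUB r3<-Add2 | r0:10,r1:Add1,r2:Mul1,r3:Add2,r4:1,r5:4
c7: issue MUL r3<-Mul2 | r0:10,r1:Add1,r2:Mul1,r3:Mul2,r4:1,r5:4
c8: - | r0:10,r1:Add1,r2:Mul1,r3:Mul2,r4:1,r5:4
c9: - | r0:10,r1:Add1,r2:Mul1,r3:Mul2,r4:1,r5:4
c10: CDB Mul1=50 | r0:10,r1:Add1,r2:50,r3:Mul2,r4:1,r5:4
c11: - | r0:10,r1:Add1,r2:50,r3:Mul2,r4:1,r5:4
c12: CDB Add1=60 | r0:10,r1:60,r2:50,r3:Mul2,r4:1,r5:4
c13: - | r0:10,r1:60,r2:50,r3:Mul2,r4:1,r5:4
c14: CDB Add2=59 | r0:10,r1:60,r2:50,r3:Mul2,r4:1,r5:4
c15: - | r0:10,r1:60,r2:50,r3:Mul2,r4:1,r5:4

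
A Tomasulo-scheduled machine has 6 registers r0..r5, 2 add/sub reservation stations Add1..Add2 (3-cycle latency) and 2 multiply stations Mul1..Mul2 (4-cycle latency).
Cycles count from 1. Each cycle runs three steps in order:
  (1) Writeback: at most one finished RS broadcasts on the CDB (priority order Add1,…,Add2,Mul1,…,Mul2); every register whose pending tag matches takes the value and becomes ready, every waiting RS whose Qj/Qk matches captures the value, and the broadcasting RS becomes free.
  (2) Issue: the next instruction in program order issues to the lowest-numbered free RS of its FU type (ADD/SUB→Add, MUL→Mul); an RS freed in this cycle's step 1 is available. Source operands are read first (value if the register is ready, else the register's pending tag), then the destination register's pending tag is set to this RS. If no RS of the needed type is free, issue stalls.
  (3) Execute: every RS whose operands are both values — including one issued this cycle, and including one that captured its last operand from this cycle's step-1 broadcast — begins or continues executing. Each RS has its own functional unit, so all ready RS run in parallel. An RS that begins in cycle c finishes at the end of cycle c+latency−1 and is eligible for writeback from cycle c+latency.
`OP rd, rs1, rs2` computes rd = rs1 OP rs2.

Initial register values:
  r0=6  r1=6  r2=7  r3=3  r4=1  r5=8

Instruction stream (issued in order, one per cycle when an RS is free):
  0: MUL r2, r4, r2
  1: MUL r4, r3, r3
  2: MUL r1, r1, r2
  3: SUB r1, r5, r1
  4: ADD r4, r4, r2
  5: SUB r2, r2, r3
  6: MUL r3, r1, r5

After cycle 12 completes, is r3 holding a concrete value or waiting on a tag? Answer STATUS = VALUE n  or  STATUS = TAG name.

STATUS = TAG Mul1

cycle 1: issue MUL r2<-Mul1 // r0:6,r1:6,r2:Mul1,r3:3,r4:1,r5:8
cycle 2: issue MUL r4<-Mul2 // r0:6,r1:6,r2:Mul1,r3:3,r4:Mul2,r5:8
cycle 3: stall // r0:6,r1:6,r2:Mul1,r3:3,r4:Mul2,r5:8
cycle 4: stall // r0:6,r1:6,r2:Mul1,r3:3,r4:Mul2,r5:8
cycle 5: CDB Mul1=7; issue MUL r1<-Mul1 // r0:6,r1:Mul1,r2:7,r3:3,r4:Mul2,r5:8
cycle 6: CDB Mul2=9; issue SUB r1<-Add1 // r0:6,r1:Add1,r2:7,r3:3,r4:9,r5:8
cycle 7: issue ADD r4<-Add2 // r0:6,r1:Add1,r2:7,r3:3,r4:Add2,r5:8
cycle 8: stall // r0:6,r1:Add1,r2:7,r3:3,r4:Add2,r5:8
cycle 9: CDB Mul1=42; stall // r0:6,r1:Add1,r2:7,r3:3,r4:Add2,r5:8
cycle 10: CDB Add2=16; issue SUB r2<-Add2 // r0:6,r1:Add1,r2:Add2,r3:3,r4:16,r5:8
cycle 11: issue MUL r3<-Mul1 // r0:6,r1:Add1,r2:Add2,r3:Mul1,r4:16,r5:8
cycle 12: CDB Add1=-34 // r0:6,r1:-34,r2:Add2,r3:Mul1,r4:16,r5:8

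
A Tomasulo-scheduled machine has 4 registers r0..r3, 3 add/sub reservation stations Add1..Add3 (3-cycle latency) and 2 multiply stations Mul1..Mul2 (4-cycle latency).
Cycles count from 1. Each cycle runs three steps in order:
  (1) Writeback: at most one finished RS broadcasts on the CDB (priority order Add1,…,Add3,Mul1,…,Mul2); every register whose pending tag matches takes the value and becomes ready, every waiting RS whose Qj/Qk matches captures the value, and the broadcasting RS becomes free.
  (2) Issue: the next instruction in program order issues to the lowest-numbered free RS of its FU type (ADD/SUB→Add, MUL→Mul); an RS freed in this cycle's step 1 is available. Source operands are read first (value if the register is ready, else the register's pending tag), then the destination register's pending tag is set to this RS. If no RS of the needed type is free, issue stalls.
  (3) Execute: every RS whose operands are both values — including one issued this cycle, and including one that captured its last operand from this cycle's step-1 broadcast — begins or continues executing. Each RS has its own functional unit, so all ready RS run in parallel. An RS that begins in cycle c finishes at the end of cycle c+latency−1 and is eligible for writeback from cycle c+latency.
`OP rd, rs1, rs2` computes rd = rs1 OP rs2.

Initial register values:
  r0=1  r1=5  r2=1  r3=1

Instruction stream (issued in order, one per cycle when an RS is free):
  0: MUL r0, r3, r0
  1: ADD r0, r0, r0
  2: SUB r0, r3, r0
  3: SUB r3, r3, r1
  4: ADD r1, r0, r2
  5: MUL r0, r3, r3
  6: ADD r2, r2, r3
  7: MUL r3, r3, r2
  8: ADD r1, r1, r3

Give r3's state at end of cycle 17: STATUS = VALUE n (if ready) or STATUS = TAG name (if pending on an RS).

c1: issue MUL r0<-Mul1 | r0:Mul1,r1:5,r2:1,r3:1
c2: issue ADD r0<-Add1 | r0:Add1,r1:5,r2:1,r3:1
c3: issue SUB r0<-Add2 | r0:Add2,r1:5,r2:1,r3:1
c4: issue SUB r3<-Add3 | r0:Add2,r1:5,r2:1,r3:Add3
c5: CDB Mul1=1; stall | r0:Add2,r1:5,r2:1,r3:Add3
c6: stall | r0:Add2,r1:5,r2:1,r3:Add3
c7: CDB Add3=-4; issue ADD r1<-Add3 | r0:Add2,r1:Add3,r2:1,r3:-4
c8: CDB Add1=2; issue MUL r0<-Mul1 | r0:Mul1,r1:Add3,r2:1,r3:-4
c9: issue ADD r2<-Add1 | r0:Mul1,r1:Add3,r2:Add1,r3:-4
c10: issue MUL r3<-Mul2 | r0:Mul1,r1:Add3,r2:Add1,r3:Mul2
c11: CDB Add2=-1; issue ADD r1<-Add2 | r0:Mul1,r1:Add2,r2:Add1,r3:Mul2
c12: CDB Add1=-3 | r0:Mul1,r1:Add2,r2:-3,r3:Mul2
c13: CDB Mul1=16 | r0:16,r1:Add2,r2:-3,r3:Mul2
c14: CDB Add3=0 | r0:16,r1:Add2,r2:-3,r3:Mul2
c15: - | r0:16,r1:Add2,r2:-3,r3:Mul2
c16: CDB Mul2=12 | r0:16,r1:Add2,r2:-3,r3:12
c17: - | r0:16,r1:Add2,r2:-3,r3:12

STATUS = VALUE 12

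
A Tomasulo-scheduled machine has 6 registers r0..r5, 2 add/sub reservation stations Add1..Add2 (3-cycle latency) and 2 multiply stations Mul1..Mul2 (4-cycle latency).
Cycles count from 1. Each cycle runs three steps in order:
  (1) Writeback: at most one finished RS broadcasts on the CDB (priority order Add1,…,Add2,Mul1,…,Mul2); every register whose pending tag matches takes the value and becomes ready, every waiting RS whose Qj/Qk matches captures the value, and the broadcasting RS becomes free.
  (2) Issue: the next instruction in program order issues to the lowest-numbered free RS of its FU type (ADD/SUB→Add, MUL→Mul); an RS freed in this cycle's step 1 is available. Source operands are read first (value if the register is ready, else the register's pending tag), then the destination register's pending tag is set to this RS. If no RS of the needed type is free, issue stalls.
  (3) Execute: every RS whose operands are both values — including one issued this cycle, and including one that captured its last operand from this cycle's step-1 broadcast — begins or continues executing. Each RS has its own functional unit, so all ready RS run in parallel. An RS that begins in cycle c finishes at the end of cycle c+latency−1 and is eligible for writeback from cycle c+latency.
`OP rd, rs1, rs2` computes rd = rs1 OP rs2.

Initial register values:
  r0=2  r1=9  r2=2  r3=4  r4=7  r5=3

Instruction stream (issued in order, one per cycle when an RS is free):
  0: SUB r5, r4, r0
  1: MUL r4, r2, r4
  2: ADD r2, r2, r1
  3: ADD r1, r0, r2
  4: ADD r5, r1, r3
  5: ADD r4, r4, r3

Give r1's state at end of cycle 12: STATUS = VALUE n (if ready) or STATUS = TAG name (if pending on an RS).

  c1: issue SUB r5<-Add1  regs: r0:2,r1:9,r2:2,r3:4,r4:7,r5:Add1
  c2: issue MUL r4<-Mul1  regs: r0:2,r1:9,r2:2,r3:4,r4:Mul1,r5:Add1
  c3: issue ADD r2<-Add2  regs: r0:2,r1:9,r2:Add2,r3:4,r4:Mul1,r5:Add1
  c4: CDB Add1=5; issue ADD r1<-Add1  regs: r0:2,r1:Add1,r2:Add2,r3:4,r4:Mul1,r5:5
  c5: stall  regs: r0:2,r1:Add1,r2:Add2,r3:4,r4:Mul1,r5:5
  c6: CDB Add2=11; issue ADD r5<-Add2  regs: r0:2,r1:Add1,r2:11,r3:4,r4:Mul1,r5:Add2
  c7: CDB Mul1=14; stall  regs: r0:2,r1:Add1,r2:11,r3:4,r4:14,r5:Add2
  c8: stall  regs: r0:2,r1:Add1,r2:11,r3:4,r4:14,r5:Add2
  c9: CDB Add1=13; issue ADD r4<-Add1  regs: r0:2,r1:13,r2:11,r3:4,r4:Add1,r5:Add2
  c10: -  regs: r0:2,r1:13,r2:11,r3:4,r4:Add1,r5:Add2
  c11: -  regs: r0:2,r1:13,r2:11,r3:4,r4:Add1,r5:Add2
  c12: CDB Add1=18  regs: r0:2,r1:13,r2:11,r3:4,r4:18,r5:Add2

STATUS = VALUE 13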